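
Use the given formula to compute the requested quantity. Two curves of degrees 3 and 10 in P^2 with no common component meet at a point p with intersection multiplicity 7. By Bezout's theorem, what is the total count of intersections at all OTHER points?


By Bezout's theorem, the total intersection number is d1 * d2.
Total = 3 * 10 = 30
Intersection multiplicity at p = 7
Remaining intersections = 30 - 7 = 23

23


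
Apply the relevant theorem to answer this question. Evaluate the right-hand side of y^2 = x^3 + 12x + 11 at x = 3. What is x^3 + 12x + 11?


Compute x^3 + 12x + 11 at x = 3:
x^3 = 3^3 = 27
12*x = 12*3 = 36
Sum: 27 + 36 + 11 = 74

74


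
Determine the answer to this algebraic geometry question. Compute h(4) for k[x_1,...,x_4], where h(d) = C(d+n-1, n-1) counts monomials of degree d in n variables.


The Hilbert function for the polynomial ring in 4 variables is:
h(d) = C(d+n-1, n-1)
h(4) = C(4+4-1, 4-1) = C(7, 3)
= 7! / (3! * 4!)
= 35

35


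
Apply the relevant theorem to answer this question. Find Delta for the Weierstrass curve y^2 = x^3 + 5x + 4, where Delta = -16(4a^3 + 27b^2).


Compute each component:
4a^3 = 4*5^3 = 4*125 = 500
27b^2 = 27*4^2 = 27*16 = 432
4a^3 + 27b^2 = 500 + 432 = 932
Delta = -16*932 = -14912

-14912


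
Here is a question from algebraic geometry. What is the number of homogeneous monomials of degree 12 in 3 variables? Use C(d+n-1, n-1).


The number of degree-12 monomials in 3 variables is C(d+n-1, n-1).
= C(12+3-1, 3-1) = C(14, 2)
= 91

91


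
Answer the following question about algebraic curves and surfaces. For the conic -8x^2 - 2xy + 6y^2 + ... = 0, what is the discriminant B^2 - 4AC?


The discriminant of a conic Ax^2 + Bxy + Cy^2 + ... = 0 is B^2 - 4AC.
B^2 = (-2)^2 = 4
4AC = 4*(-8)*6 = -192
Discriminant = 4 + 192 = 196

196


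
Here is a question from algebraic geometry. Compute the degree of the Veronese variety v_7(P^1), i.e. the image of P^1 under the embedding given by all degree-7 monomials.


The Veronese variety v_7(P^1) has degree d^r.
d^r = 7^1 = 7

7


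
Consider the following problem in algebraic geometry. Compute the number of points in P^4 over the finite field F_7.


P^4(F_7) has (q^(n+1) - 1)/(q - 1) points.
= 7^4 + 7^3 + 7^2 + 7^1 + 7^0
= 2401 + 343 + 49 + 7 + 1
= 2801

2801


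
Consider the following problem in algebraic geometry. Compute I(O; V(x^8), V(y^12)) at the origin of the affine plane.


The intersection multiplicity of V(x^a) and V(y^b) at the origin is:
I(O; V(x^8), V(y^12)) = dim_k(k[x,y]/(x^8, y^12))
A basis for k[x,y]/(x^8, y^12) is the set of monomials x^i * y^j
where 0 <= i < 8 and 0 <= j < 12.
The number of such monomials is 8 * 12 = 96

96


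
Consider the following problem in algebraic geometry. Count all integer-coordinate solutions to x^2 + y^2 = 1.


Systematically check integer values of x where x^2 <= 1.
For each valid x, check if 1 - x^2 is a perfect square.
x=0: 1 - 0 = 1, sqrt = 1 (valid)
x=1: 1 - 1 = 0, sqrt = 0 (valid)
Total integer solutions found: 4

4


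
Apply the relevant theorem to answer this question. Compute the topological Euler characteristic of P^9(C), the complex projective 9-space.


The complex projective space P^9 has one cell in each even real dimension 0, 2, ..., 18.
The cohomology groups are H^{2k}(P^9) = Z for k = 0,...,9, and 0 otherwise.
Euler characteristic = sum of Betti numbers = 1 per even-dimensional cohomology group.
chi(P^9) = 9 + 1 = 10

10


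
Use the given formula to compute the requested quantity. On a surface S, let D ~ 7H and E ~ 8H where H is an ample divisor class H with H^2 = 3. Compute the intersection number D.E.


Using bilinearity of the intersection pairing on a surface S:
(aH).(bH) = ab * (H.H)
We have H^2 = 3.
D.E = (7H).(8H) = 7*8*3
= 56*3
= 168

168


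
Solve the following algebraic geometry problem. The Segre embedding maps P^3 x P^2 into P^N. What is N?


The Segre embedding maps P^m x P^n into P^N via
all products of coordinates from each factor.
N = (m+1)(n+1) - 1
N = (3+1)(2+1) - 1
N = 4*3 - 1
N = 12 - 1 = 11

11


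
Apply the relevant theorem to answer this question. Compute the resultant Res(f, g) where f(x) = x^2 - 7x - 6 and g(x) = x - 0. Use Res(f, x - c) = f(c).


For Res(f, x - c), we evaluate f at x = c.
f(0) = 0^2 - 7*0 - 6
= 0 + 0 - 6
= 0 - 6 = -6
Res(f, g) = -6

-6


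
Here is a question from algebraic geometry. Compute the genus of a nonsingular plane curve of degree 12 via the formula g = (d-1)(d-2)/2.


Using the genus formula for smooth plane curves:
g = (d-1)(d-2)/2
g = (12-1)(12-2)/2
g = 11*10/2
g = 110/2 = 55

55


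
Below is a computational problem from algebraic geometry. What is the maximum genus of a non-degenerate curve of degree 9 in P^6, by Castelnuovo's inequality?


Castelnuovo's bound: write d - 1 = m(r-1) + epsilon with 0 <= epsilon < r-1.
d - 1 = 9 - 1 = 8
r - 1 = 6 - 1 = 5
8 = 1*5 + 3, so m = 1, epsilon = 3
pi(d, r) = m(m-1)(r-1)/2 + m*epsilon
= 1*0*5/2 + 1*3
= 0/2 + 3
= 0 + 3 = 3

3


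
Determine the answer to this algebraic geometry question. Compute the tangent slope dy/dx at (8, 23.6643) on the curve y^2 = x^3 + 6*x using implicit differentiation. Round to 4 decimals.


Using implicit differentiation of y^2 = x^3 + 6*x:
2y * dy/dx = 3x^2 + 6
dy/dx = (3x^2 + 6)/(2y)
Numerator: 3*8^2 + 6 = 198
Denominator: 2*23.6643 = 47.3286
dy/dx = 198/47.3286 = 4.1835

4.1835


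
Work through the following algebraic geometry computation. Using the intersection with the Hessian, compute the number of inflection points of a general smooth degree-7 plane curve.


For a general smooth plane curve C of degree d, the inflection points are
the intersection of C with its Hessian curve, which has degree 3(d-2).
By Bezout, the total intersection number is d * 3(d-2) = 7 * 15 = 105.
For a general curve every flex is ordinary, so each contributes
multiplicity 1 to C·Hess(C), and the number of distinct inflection
points is 3d(d-2).
Inflection points = 3*7*(7-2) = 3*7*5 = 105

105


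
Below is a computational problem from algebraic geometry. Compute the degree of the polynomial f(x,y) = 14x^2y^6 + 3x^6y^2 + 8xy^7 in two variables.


Examine each term for its total degree (sum of exponents).
  Term '14x^2y^6' has total degree 2+6 = 8.
  Term '3x^6y^2' has total degree 6+2 = 8.
  Term '8xy^7' has total degree 1+7 = 8.
The maximum total degree among all terms is 8.

8


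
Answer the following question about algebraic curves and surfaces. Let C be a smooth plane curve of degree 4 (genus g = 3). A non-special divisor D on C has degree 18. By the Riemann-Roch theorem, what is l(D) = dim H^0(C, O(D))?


First, compute the genus of a smooth plane curve of degree 4:
g = (d-1)(d-2)/2 = (4-1)(4-2)/2 = 3
For a non-special divisor D (i.e., h^1(D) = 0), Riemann-Roch gives:
l(D) = deg(D) - g + 1
Since deg(D) = 18 >= 2g - 1 = 5, D is non-special.
l(D) = 18 - 3 + 1 = 16

16


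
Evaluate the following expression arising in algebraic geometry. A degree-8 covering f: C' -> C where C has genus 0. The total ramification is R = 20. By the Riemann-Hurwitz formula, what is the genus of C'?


Riemann-Hurwitz formula: 2g' - 2 = d(2g - 2) + R
Given: d = 8, g = 0, R = 20
2g' - 2 = 8*(2*0 - 2) + 20
2g' - 2 = 8*(-2) + 20
2g' - 2 = -16 + 20 = 4
2g' = 6
g' = 3

3


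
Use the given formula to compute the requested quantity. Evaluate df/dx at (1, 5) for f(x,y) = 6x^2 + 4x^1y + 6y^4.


df/dx = 2*6*x^1 + 1*4*x^0*y
At (1,5): 2*6*1^1 + 1*4*1^0*5
= 12 + 20
= 32

32


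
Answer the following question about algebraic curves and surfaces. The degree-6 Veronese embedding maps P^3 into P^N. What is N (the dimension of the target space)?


The Veronese embedding v_d: P^n -> P^N maps each point to all
degree-d monomials in n+1 homogeneous coordinates.
N = C(n+d, d) - 1
N = C(3+6, 6) - 1
N = C(9, 6) - 1
C(9, 6) = 84
N = 84 - 1 = 83

83


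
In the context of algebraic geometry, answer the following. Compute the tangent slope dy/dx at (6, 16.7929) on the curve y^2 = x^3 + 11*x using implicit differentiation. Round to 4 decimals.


Using implicit differentiation of y^2 = x^3 + 11*x:
2y * dy/dx = 3x^2 + 11
dy/dx = (3x^2 + 11)/(2y)
Numerator: 3*6^2 + 11 = 119
Denominator: 2*16.7929 = 33.5858
dy/dx = 119/33.5858 = 3.5432

3.5432


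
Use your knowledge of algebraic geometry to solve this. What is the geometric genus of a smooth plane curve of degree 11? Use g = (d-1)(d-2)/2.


Using the genus formula for smooth plane curves:
g = (d-1)(d-2)/2
g = (11-1)(11-2)/2
g = 10*9/2
g = 90/2 = 45

45


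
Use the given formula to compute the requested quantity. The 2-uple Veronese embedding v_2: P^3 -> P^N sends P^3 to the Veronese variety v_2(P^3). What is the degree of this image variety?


The Veronese variety v_2(P^3) has degree d^r.
d^r = 2^3 = 8

8


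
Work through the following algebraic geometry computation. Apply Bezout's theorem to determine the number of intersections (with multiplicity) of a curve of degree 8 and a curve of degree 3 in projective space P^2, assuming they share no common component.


Bezout's theorem states the intersection count equals the product of degrees.
Intersection count = 8 * 3 = 24

24


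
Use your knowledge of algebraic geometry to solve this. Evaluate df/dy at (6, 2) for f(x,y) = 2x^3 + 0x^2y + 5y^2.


df/dy = 0*x^2 + 2*5*y^1
At (6,2): 0*6^2 + 2*5*2^1
= 0 + 20
= 20

20


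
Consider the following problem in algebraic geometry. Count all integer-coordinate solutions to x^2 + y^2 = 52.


Systematically check integer values of x where x^2 <= 52.
For each valid x, check if 52 - x^2 is a perfect square.
x=4: 52 - 16 = 36, sqrt = 6 (valid)
x=6: 52 - 36 = 16, sqrt = 4 (valid)
Total integer solutions found: 8

8


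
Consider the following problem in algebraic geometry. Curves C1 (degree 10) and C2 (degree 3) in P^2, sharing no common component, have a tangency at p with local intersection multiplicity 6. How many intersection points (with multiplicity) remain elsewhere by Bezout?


By Bezout's theorem, the total intersection number is d1 * d2.
Total = 10 * 3 = 30
Intersection multiplicity at p = 6
Remaining intersections = 30 - 6 = 24

24


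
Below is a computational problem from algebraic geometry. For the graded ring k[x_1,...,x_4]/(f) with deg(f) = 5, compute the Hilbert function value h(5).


For R = k[x_1,...,x_n]/(f) with f homogeneous of degree e:
The Hilbert series is (1 - t^e)/(1 - t)^n.
So h(d) = C(d+n-1, n-1) - C(d-e+n-1, n-1) for d >= e.
With n=4, e=5, d=5:
C(5+4-1, 4-1) = C(8, 3) = 56
C(5-5+4-1, 4-1) = C(3, 3) = 1
h(5) = 56 - 1 = 55

55


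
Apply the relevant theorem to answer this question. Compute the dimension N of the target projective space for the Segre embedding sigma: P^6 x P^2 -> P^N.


The Segre embedding maps P^m x P^n into P^N via
all products of coordinates from each factor.
N = (m+1)(n+1) - 1
N = (6+1)(2+1) - 1
N = 7*3 - 1
N = 21 - 1 = 20

20


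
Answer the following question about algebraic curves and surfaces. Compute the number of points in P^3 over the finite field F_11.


P^3(F_11) has (q^(n+1) - 1)/(q - 1) points.
= 11^3 + 11^2 + 11^1 + 11^0
= 1331 + 121 + 11 + 1
= 1464

1464


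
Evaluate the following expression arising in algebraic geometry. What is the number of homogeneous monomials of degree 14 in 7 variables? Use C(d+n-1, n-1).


The number of degree-14 monomials in 7 variables is C(d+n-1, n-1).
= C(14+7-1, 7-1) = C(20, 6)
= 38760

38760


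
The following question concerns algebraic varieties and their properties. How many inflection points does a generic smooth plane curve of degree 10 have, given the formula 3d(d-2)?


For a general smooth plane curve C of degree d, the inflection points are
the intersection of C with its Hessian curve, which has degree 3(d-2).
By Bezout, the total intersection number is d * 3(d-2) = 10 * 24 = 240.
For a general curve every flex is ordinary, so each contributes
multiplicity 1 to C·Hess(C), and the number of distinct inflection
points is 3d(d-2).
Inflection points = 3*10*(10-2) = 3*10*8 = 240

240


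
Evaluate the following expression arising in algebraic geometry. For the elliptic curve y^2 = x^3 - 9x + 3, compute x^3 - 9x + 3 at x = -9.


Compute x^3 - 9x + 3 at x = -9:
x^3 = (-9)^3 = -729
(-9)*x = (-9)*(-9) = 81
Sum: -729 + 81 + 3 = -645

-645


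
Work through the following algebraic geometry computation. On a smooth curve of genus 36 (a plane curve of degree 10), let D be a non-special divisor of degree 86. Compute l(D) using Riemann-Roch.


First, compute the genus of a smooth plane curve of degree 10:
g = (d-1)(d-2)/2 = (10-1)(10-2)/2 = 36
For a non-special divisor D (i.e., h^1(D) = 0), Riemann-Roch gives:
l(D) = deg(D) - g + 1
Since deg(D) = 86 >= 2g - 1 = 71, D is non-special.
l(D) = 86 - 36 + 1 = 51

51


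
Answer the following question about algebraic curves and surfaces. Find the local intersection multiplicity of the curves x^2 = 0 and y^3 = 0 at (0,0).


The intersection multiplicity of V(x^a) and V(y^b) at the origin is:
I(O; V(x^2), V(y^3)) = dim_k(k[x,y]/(x^2, y^3))
A basis for k[x,y]/(x^2, y^3) is the set of monomials x^i * y^j
where 0 <= i < 2 and 0 <= j < 3.
The number of such monomials is 2 * 3 = 6

6


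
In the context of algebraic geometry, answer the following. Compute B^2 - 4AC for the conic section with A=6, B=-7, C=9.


The discriminant of a conic Ax^2 + Bxy + Cy^2 + ... = 0 is B^2 - 4AC.
B^2 = (-7)^2 = 49
4AC = 4*6*9 = 216
Discriminant = 49 - 216 = -167

-167


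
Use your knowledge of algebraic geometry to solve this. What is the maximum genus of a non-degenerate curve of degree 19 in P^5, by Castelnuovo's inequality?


Castelnuovo's bound: write d - 1 = m(r-1) + epsilon with 0 <= epsilon < r-1.
d - 1 = 19 - 1 = 18
r - 1 = 5 - 1 = 4
18 = 4*4 + 2, so m = 4, epsilon = 2
pi(d, r) = m(m-1)(r-1)/2 + m*epsilon
= 4*3*4/2 + 4*2
= 48/2 + 8
= 24 + 8 = 32

32


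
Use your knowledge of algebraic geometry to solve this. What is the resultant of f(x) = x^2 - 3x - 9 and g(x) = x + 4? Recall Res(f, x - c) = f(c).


For Res(f, x - c), we evaluate f at x = c.
f(-4) = (-4)^2 - 3*(-4) - 9
= 16 + 12 - 9
= 28 - 9 = 19
Res(f, g) = 19

19


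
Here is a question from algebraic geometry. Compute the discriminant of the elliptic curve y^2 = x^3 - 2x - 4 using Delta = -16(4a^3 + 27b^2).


Compute each component:
4a^3 = 4*(-2)^3 = 4*(-8) = -32
27b^2 = 27*(-4)^2 = 27*16 = 432
4a^3 + 27b^2 = -32 + 432 = 400
Delta = -16*400 = -6400

-6400


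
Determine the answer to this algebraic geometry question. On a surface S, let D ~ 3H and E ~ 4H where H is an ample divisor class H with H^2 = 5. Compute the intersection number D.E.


Using bilinearity of the intersection pairing on a surface S:
(aH).(bH) = ab * (H.H)
We have H^2 = 5.
D.E = (3H).(4H) = 3*4*5
= 12*5
= 60

60


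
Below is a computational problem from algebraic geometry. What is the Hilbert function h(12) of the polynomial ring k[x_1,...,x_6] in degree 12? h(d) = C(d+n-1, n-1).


The Hilbert function for the polynomial ring in 6 variables is:
h(d) = C(d+n-1, n-1)
h(12) = C(12+6-1, 6-1) = C(17, 5)
= 17! / (5! * 12!)
= 6188

6188


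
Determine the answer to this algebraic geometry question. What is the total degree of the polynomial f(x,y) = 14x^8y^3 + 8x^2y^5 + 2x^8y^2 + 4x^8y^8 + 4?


Examine each term for its total degree (sum of exponents).
  Term '14x^8y^3' has total degree 8+3 = 11.
  Term '8x^2y^5' has total degree 2+5 = 7.
  Term '2x^8y^2' has total degree 8+2 = 10.
  Term '4x^8y^8' has total degree 8+8 = 16.
  Term '4' has total degree 0+0 = 0.
The maximum total degree among all terms is 16.

16


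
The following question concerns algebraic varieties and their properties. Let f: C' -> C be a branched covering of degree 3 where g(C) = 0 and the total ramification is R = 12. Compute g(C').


Riemann-Hurwitz formula: 2g' - 2 = d(2g - 2) + R
Given: d = 3, g = 0, R = 12
2g' - 2 = 3*(2*0 - 2) + 12
2g' - 2 = 3*(-2) + 12
2g' - 2 = -6 + 12 = 6
2g' = 8
g' = 4

4


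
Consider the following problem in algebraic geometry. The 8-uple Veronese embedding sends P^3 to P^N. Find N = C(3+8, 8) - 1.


The Veronese embedding v_d: P^n -> P^N maps each point to all
degree-d monomials in n+1 homogeneous coordinates.
N = C(n+d, d) - 1
N = C(3+8, 8) - 1
N = C(11, 8) - 1
C(11, 8) = 165
N = 165 - 1 = 164

164


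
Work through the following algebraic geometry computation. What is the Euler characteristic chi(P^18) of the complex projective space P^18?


The complex projective space P^18 has one cell in each even real dimension 0, 2, ..., 36.
The cohomology groups are H^{2k}(P^18) = Z for k = 0,...,18, and 0 otherwise.
Euler characteristic = sum of Betti numbers = 1 per even-dimensional cohomology group.
chi(P^18) = 18 + 1 = 19

19


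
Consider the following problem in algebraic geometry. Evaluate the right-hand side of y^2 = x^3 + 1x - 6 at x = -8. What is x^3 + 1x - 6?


Compute x^3 + 1x - 6 at x = -8:
x^3 = (-8)^3 = -512
1*x = 1*(-8) = -8
Sum: -512 - 8 - 6 = -526

-526


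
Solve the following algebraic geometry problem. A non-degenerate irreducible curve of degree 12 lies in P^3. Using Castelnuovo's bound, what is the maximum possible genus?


Castelnuovo's bound: write d - 1 = m(r-1) + epsilon with 0 <= epsilon < r-1.
d - 1 = 12 - 1 = 11
r - 1 = 3 - 1 = 2
11 = 5*2 + 1, so m = 5, epsilon = 1
pi(d, r) = m(m-1)(r-1)/2 + m*epsilon
= 5*4*2/2 + 5*1
= 40/2 + 5
= 20 + 5 = 25

25


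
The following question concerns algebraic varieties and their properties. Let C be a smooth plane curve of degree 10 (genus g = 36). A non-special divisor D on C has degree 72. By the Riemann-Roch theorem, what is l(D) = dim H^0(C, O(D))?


First, compute the genus of a smooth plane curve of degree 10:
g = (d-1)(d-2)/2 = (10-1)(10-2)/2 = 36
For a non-special divisor D (i.e., h^1(D) = 0), Riemann-Roch gives:
l(D) = deg(D) - g + 1
Since deg(D) = 72 >= 2g - 1 = 71, D is non-special.
l(D) = 72 - 36 + 1 = 37

37


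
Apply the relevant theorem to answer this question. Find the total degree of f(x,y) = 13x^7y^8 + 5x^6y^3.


Examine each term for its total degree (sum of exponents).
  Term '13x^7y^8' has total degree 7+8 = 15.
  Term '5x^6y^3' has total degree 6+3 = 9.
The maximum total degree among all terms is 15.

15


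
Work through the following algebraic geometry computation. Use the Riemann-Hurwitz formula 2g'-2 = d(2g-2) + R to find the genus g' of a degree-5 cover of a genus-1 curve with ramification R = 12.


Riemann-Hurwitz formula: 2g' - 2 = d(2g - 2) + R
Given: d = 5, g = 1, R = 12
2g' - 2 = 5*(2*1 - 2) + 12
2g' - 2 = 5*0 + 12
2g' - 2 = 0 + 12 = 12
2g' = 14
g' = 7

7


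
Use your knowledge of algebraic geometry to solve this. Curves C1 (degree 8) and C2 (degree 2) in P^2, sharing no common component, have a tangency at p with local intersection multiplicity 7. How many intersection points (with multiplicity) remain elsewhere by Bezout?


By Bezout's theorem, the total intersection number is d1 * d2.
Total = 8 * 2 = 16
Intersection multiplicity at p = 7
Remaining intersections = 16 - 7 = 9

9


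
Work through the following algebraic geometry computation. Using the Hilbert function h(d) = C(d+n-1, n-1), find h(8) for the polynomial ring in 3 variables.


The Hilbert function for the polynomial ring in 3 variables is:
h(d) = C(d+n-1, n-1)
h(8) = C(8+3-1, 3-1) = C(10, 2)
= 10! / (2! * 8!)
= 45

45


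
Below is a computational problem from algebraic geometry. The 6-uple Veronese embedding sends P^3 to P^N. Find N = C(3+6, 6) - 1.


The Veronese embedding v_d: P^n -> P^N maps each point to all
degree-d monomials in n+1 homogeneous coordinates.
N = C(n+d, d) - 1
N = C(3+6, 6) - 1
N = C(9, 6) - 1
C(9, 6) = 84
N = 84 - 1 = 83

83


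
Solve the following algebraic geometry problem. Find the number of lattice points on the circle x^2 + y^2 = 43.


Systematically check integer values of x where x^2 <= 43.
For each valid x, check if 43 - x^2 is a perfect square.
Total integer solutions found: 0

0


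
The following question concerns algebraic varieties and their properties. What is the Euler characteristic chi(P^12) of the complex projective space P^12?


The complex projective space P^12 has one cell in each even real dimension 0, 2, ..., 24.
The cohomology groups are H^{2k}(P^12) = Z for k = 0,...,12, and 0 otherwise.
Euler characteristic = sum of Betti numbers = 1 per even-dimensional cohomology group.
chi(P^12) = 12 + 1 = 13

13


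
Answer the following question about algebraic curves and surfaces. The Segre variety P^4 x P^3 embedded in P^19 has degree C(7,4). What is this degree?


The degree of the Segre variety P^4 x P^3 is C(m+n, m).
= C(7, 4)
= 35

35


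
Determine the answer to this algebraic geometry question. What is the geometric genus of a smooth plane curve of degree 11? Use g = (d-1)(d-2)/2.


Using the genus formula for smooth plane curves:
g = (d-1)(d-2)/2
g = (11-1)(11-2)/2
g = 10*9/2
g = 90/2 = 45

45


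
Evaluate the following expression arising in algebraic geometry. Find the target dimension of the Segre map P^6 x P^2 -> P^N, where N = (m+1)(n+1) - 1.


The Segre embedding maps P^m x P^n into P^N via
all products of coordinates from each factor.
N = (m+1)(n+1) - 1
N = (6+1)(2+1) - 1
N = 7*3 - 1
N = 21 - 1 = 20

20


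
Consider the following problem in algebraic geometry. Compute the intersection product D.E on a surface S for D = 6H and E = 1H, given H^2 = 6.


Using bilinearity of the intersection pairing on a surface S:
(aH).(bH) = ab * (H.H)
We have H^2 = 6.
D.E = (6H).(1H) = 6*1*6
= 6*6
= 36

36


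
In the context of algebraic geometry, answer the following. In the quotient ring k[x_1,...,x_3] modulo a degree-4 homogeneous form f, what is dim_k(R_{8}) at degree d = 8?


For R = k[x_1,...,x_n]/(f) with f homogeneous of degree e:
The Hilbert series is (1 - t^e)/(1 - t)^n.
So h(d) = C(d+n-1, n-1) - C(d-e+n-1, n-1) for d >= e.
With n=3, e=4, d=8:
C(8+3-1, 3-1) = C(10, 2) = 45
C(8-4+3-1, 3-1) = C(6, 2) = 15
h(8) = 45 - 15 = 30

30


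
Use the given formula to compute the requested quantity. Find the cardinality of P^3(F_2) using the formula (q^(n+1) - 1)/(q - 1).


P^3(F_2) has (q^(n+1) - 1)/(q - 1) points.
= 2^3 + 2^2 + 2^1 + 2^0
= 8 + 4 + 2 + 1
= 15

15


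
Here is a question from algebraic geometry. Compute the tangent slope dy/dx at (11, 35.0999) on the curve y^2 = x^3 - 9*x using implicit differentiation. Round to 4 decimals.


Using implicit differentiation of y^2 = x^3 - 9*x:
2y * dy/dx = 3x^2 - 9
dy/dx = (3x^2 - 9)/(2y)
Numerator: 3*11^2 - 9 = 354
Denominator: 2*35.0999 = 70.1998
dy/dx = 354/70.1998 = 5.0427

5.0427


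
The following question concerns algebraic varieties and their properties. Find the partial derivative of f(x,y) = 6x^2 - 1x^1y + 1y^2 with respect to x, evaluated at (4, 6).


df/dx = 2*6*x^1 + 1*(-1)*x^0*y
At (4,6): 2*6*4^1 + 1*(-1)*4^0*6
= 48 - 6
= 42

42


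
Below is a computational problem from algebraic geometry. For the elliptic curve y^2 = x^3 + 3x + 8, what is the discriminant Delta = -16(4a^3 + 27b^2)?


Compute each component:
4a^3 = 4*3^3 = 4*27 = 108
27b^2 = 27*8^2 = 27*64 = 1728
4a^3 + 27b^2 = 108 + 1728 = 1836
Delta = -16*1836 = -29376

-29376


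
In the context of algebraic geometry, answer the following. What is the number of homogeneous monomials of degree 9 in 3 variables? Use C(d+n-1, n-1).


The number of degree-9 monomials in 3 variables is C(d+n-1, n-1).
= C(9+3-1, 3-1) = C(11, 2)
= 55

55


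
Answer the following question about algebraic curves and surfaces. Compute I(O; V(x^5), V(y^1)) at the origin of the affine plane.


The intersection multiplicity of V(x^a) and V(y^b) at the origin is:
I(O; V(x^5), V(y^1)) = dim_k(k[x,y]/(x^5, y^1))
A basis for k[x,y]/(x^5, y^1) is the set of monomials x^i * y^j
where 0 <= i < 5 and 0 <= j < 1.
The number of such monomials is 5 * 1 = 5

5


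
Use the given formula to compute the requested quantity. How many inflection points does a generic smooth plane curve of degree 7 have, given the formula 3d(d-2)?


For a general smooth plane curve C of degree d, the inflection points are
the intersection of C with its Hessian curve, which has degree 3(d-2).
By Bezout, the total intersection number is d * 3(d-2) = 7 * 15 = 105.
For a general curve every flex is ordinary, so each contributes
multiplicity 1 to C·Hess(C), and the number of distinct inflection
points is 3d(d-2).
Inflection points = 3*7*(7-2) = 3*7*5 = 105

105


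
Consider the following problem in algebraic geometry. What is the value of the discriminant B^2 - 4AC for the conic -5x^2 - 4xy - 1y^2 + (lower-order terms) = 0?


The discriminant of a conic Ax^2 + Bxy + Cy^2 + ... = 0 is B^2 - 4AC.
B^2 = (-4)^2 = 16
4AC = 4*(-5)*(-1) = 20
Discriminant = 16 - 20 = -4

-4


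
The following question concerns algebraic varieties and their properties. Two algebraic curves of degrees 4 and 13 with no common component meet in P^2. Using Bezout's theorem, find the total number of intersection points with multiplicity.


Bezout's theorem states the intersection count equals the product of degrees.
Intersection count = 4 * 13 = 52

52


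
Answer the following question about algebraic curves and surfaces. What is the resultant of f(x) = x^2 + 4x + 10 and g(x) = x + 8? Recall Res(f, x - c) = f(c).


For Res(f, x - c), we evaluate f at x = c.
f(-8) = (-8)^2 + 4*(-8) + 10
= 64 - 32 + 10
= 32 + 10 = 42
Res(f, g) = 42

42


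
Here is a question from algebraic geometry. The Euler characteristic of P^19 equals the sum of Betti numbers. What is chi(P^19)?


The complex projective space P^19 has one cell in each even real dimension 0, 2, ..., 38.
The cohomology groups are H^{2k}(P^19) = Z for k = 0,...,19, and 0 otherwise.
Euler characteristic = sum of Betti numbers = 1 per even-dimensional cohomology group.
chi(P^19) = 19 + 1 = 20

20


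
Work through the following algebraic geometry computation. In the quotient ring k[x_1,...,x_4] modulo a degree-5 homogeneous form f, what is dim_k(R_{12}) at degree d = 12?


For R = k[x_1,...,x_n]/(f) with f homogeneous of degree e:
The Hilbert series is (1 - t^e)/(1 - t)^n.
So h(d) = C(d+n-1, n-1) - C(d-e+n-1, n-1) for d >= e.
With n=4, e=5, d=12:
C(12+4-1, 4-1) = C(15, 3) = 455
C(12-5+4-1, 4-1) = C(10, 3) = 120
h(12) = 455 - 120 = 335

335


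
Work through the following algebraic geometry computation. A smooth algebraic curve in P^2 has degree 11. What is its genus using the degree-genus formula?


Using the genus formula for smooth plane curves:
g = (d-1)(d-2)/2
g = (11-1)(11-2)/2
g = 10*9/2
g = 90/2 = 45

45


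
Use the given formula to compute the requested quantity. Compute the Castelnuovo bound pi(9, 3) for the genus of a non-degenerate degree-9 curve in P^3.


Castelnuovo's bound: write d - 1 = m(r-1) + epsilon with 0 <= epsilon < r-1.
d - 1 = 9 - 1 = 8
r - 1 = 3 - 1 = 2
8 = 4*2 + 0, so m = 4, epsilon = 0
pi(d, r) = m(m-1)(r-1)/2 + m*epsilon
= 4*3*2/2 + 4*0
= 24/2 + 0
= 12 + 0 = 12

12


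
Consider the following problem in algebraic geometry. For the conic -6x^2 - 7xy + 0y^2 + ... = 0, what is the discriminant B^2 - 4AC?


The discriminant of a conic Ax^2 + Bxy + Cy^2 + ... = 0 is B^2 - 4AC.
B^2 = (-7)^2 = 49
4AC = 4*(-6)*0 = 0
Discriminant = 49 + 0 = 49

49


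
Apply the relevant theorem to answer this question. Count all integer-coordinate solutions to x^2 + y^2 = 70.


Systematically check integer values of x where x^2 <= 70.
For each valid x, check if 70 - x^2 is a perfect square.
Total integer solutions found: 0

0


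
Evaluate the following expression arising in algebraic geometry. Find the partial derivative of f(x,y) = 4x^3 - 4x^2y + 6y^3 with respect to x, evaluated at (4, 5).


df/dx = 3*4*x^2 + 2*(-4)*x^1*y
At (4,5): 3*4*4^2 + 2*(-4)*4^1*5
= 192 - 160
= 32

32


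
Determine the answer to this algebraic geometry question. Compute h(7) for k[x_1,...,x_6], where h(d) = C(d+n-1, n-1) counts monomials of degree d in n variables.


The Hilbert function for the polynomial ring in 6 variables is:
h(d) = C(d+n-1, n-1)
h(7) = C(7+6-1, 6-1) = C(12, 5)
= 12! / (5! * 7!)
= 792

792


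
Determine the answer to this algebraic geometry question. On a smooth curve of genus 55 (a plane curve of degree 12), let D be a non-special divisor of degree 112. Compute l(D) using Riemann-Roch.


First, compute the genus of a smooth plane curve of degree 12:
g = (d-1)(d-2)/2 = (12-1)(12-2)/2 = 55
For a non-special divisor D (i.e., h^1(D) = 0), Riemann-Roch gives:
l(D) = deg(D) - g + 1
Since deg(D) = 112 >= 2g - 1 = 109, D is non-special.
l(D) = 112 - 55 + 1 = 58

58


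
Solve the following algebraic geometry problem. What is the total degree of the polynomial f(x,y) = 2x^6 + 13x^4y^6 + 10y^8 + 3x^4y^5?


Examine each term for its total degree (sum of exponents).
  Term '2x^6' has total degree 6+0 = 6.
  Term '13x^4y^6' has total degree 4+6 = 10.
  Term '10y^8' has total degree 0+8 = 8.
  Term '3x^4y^5' has total degree 4+5 = 9.
The maximum total degree among all terms is 10.

10


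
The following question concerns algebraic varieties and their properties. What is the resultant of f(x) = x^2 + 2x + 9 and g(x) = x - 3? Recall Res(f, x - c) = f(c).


For Res(f, x - c), we evaluate f at x = c.
f(3) = 3^2 + 2*3 + 9
= 9 + 6 + 9
= 15 + 9 = 24
Res(f, g) = 24

24


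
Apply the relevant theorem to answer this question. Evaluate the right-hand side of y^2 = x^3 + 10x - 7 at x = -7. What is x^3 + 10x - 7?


Compute x^3 + 10x - 7 at x = -7:
x^3 = (-7)^3 = -343
10*x = 10*(-7) = -70
Sum: -343 - 70 - 7 = -420

-420


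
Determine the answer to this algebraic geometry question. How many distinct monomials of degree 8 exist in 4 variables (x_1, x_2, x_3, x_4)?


The number of degree-8 monomials in 4 variables is C(d+n-1, n-1).
= C(8+4-1, 4-1) = C(11, 3)
= 165

165


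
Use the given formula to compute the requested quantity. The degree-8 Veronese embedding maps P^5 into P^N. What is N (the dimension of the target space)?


The Veronese embedding v_d: P^n -> P^N maps each point to all
degree-d monomials in n+1 homogeneous coordinates.
N = C(n+d, d) - 1
N = C(5+8, 8) - 1
N = C(13, 8) - 1
C(13, 8) = 1287
N = 1287 - 1 = 1286

1286


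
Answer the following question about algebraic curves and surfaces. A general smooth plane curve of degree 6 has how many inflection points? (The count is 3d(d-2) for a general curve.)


For a general smooth plane curve C of degree d, the inflection points are
the intersection of C with its Hessian curve, which has degree 3(d-2).
By Bezout, the total intersection number is d * 3(d-2) = 6 * 12 = 72.
For a general curve every flex is ordinary, so each contributes
multiplicity 1 to C·Hess(C), and the number of distinct inflection
points is 3d(d-2).
Inflection points = 3*6*(6-2) = 3*6*4 = 72

72


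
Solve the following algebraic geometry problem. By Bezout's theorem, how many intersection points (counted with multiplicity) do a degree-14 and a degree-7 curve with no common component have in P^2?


Bezout's theorem states the intersection count equals the product of degrees.
Intersection count = 14 * 7 = 98

98


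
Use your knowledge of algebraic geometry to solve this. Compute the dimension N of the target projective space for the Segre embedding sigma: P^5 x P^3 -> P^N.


The Segre embedding maps P^m x P^n into P^N via
all products of coordinates from each factor.
N = (m+1)(n+1) - 1
N = (5+1)(3+1) - 1
N = 6*4 - 1
N = 24 - 1 = 23

23


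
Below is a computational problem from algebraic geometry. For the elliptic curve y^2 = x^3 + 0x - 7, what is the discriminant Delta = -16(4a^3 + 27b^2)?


Compute each component:
4a^3 = 4*0^3 = 4*0 = 0
27b^2 = 27*(-7)^2 = 27*49 = 1323
4a^3 + 27b^2 = 0 + 1323 = 1323
Delta = -16*1323 = -21168

-21168


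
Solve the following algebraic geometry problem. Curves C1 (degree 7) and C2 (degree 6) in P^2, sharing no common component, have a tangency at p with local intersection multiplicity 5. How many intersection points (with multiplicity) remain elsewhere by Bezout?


By Bezout's theorem, the total intersection number is d1 * d2.
Total = 7 * 6 = 42
Intersection multiplicity at p = 5
Remaining intersections = 42 - 5 = 37

37


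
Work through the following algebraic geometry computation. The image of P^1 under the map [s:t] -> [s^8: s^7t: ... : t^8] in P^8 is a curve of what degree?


The rational normal curve in P^8 is the image of P^1 under the 8-uple Veronese.
A general hyperplane in P^8 pulls back to a degree-8 form on P^1, which has 8 zeros,
so the curve meets a general hyperplane in 8 points. Degree = 8.

8


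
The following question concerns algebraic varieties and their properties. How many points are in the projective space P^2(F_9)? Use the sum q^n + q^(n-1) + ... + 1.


P^2(F_9) has (q^(n+1) - 1)/(q - 1) points.
= 9^2 + 9^1 + 9^0
= 81 + 9 + 1
= 91

91


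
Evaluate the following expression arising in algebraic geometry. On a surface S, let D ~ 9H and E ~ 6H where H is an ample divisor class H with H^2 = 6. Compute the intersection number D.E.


Using bilinearity of the intersection pairing on a surface S:
(aH).(bH) = ab * (H.H)
We have H^2 = 6.
D.E = (9H).(6H) = 9*6*6
= 54*6
= 324

324


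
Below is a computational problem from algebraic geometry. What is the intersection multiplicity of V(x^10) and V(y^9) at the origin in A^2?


The intersection multiplicity of V(x^a) and V(y^b) at the origin is:
I(O; V(x^10), V(y^9)) = dim_k(k[x,y]/(x^10, y^9))
A basis for k[x,y]/(x^10, y^9) is the set of monomials x^i * y^j
where 0 <= i < 10 and 0 <= j < 9.
The number of such monomials is 10 * 9 = 90

90


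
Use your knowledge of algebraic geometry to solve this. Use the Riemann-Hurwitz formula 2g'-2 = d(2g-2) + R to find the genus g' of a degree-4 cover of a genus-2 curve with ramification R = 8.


Riemann-Hurwitz formula: 2g' - 2 = d(2g - 2) + R
Given: d = 4, g = 2, R = 8
2g' - 2 = 4*(2*2 - 2) + 8
2g' - 2 = 4*2 + 8
2g' - 2 = 8 + 8 = 16
2g' = 18
g' = 9

9


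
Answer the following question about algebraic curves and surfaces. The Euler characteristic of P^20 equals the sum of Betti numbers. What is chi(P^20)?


The complex projective space P^20 has one cell in each even real dimension 0, 2, ..., 40.
The cohomology groups are H^{2k}(P^20) = Z for k = 0,...,20, and 0 otherwise.
Euler characteristic = sum of Betti numbers = 1 per even-dimensional cohomology group.
chi(P^20) = 20 + 1 = 21

21


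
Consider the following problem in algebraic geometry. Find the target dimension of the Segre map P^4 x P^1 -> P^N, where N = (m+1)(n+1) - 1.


The Segre embedding maps P^m x P^n into P^N via
all products of coordinates from each factor.
N = (m+1)(n+1) - 1
N = (4+1)(1+1) - 1
N = 5*2 - 1
N = 10 - 1 = 9

9


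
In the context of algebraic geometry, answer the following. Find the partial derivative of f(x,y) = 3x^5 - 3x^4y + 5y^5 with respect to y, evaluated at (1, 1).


df/dy = (-3)*x^4 + 5*5*y^4
At (1,1): (-3)*1^4 + 5*5*1^4
= -3 + 25
= 22

22


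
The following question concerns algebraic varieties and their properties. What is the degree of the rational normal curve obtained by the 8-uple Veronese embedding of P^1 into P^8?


The rational normal curve in P^8 is the image of P^1 under the 8-uple Veronese.
A general hyperplane in P^8 pulls back to a degree-8 form on P^1, which has 8 zeros,
so the curve meets a general hyperplane in 8 points. Degree = 8.

8


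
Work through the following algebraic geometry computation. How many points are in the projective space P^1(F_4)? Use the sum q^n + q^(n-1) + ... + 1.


P^1(F_4) has (q^(n+1) - 1)/(q - 1) points.
= 4^1 + 4^0
= 4 + 1
= 5

5


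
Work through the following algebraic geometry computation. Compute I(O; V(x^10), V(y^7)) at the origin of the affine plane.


The intersection multiplicity of V(x^a) and V(y^b) at the origin is:
I(O; V(x^10), V(y^7)) = dim_k(k[x,y]/(x^10, y^7))
A basis for k[x,y]/(x^10, y^7) is the set of monomials x^i * y^j
where 0 <= i < 10 and 0 <= j < 7.
The number of such monomials is 10 * 7 = 70

70


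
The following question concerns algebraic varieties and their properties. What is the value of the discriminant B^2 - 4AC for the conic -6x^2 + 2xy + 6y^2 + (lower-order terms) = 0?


The discriminant of a conic Ax^2 + Bxy + Cy^2 + ... = 0 is B^2 - 4AC.
B^2 = 2^2 = 4
4AC = 4*(-6)*6 = -144
Discriminant = 4 + 144 = 148

148


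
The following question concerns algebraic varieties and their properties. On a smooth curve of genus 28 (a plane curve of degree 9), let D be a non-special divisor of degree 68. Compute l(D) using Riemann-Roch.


First, compute the genus of a smooth plane curve of degree 9:
g = (d-1)(d-2)/2 = (9-1)(9-2)/2 = 28
For a non-special divisor D (i.e., h^1(D) = 0), Riemann-Roch gives:
l(D) = deg(D) - g + 1
Since deg(D) = 68 >= 2g - 1 = 55, D is non-special.
l(D) = 68 - 28 + 1 = 41

41


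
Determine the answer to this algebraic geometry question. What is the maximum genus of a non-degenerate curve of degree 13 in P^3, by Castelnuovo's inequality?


Castelnuovo's bound: write d - 1 = m(r-1) + epsilon with 0 <= epsilon < r-1.
d - 1 = 13 - 1 = 12
r - 1 = 3 - 1 = 2
12 = 6*2 + 0, so m = 6, epsilon = 0
pi(d, r) = m(m-1)(r-1)/2 + m*epsilon
= 6*5*2/2 + 6*0
= 60/2 + 0
= 30 + 0 = 30

30


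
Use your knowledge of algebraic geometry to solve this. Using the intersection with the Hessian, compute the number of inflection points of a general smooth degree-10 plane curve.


For a general smooth plane curve C of degree d, the inflection points are
the intersection of C with its Hessian curve, which has degree 3(d-2).
By Bezout, the total intersection number is d * 3(d-2) = 10 * 24 = 240.
For a general curve every flex is ordinary, so each contributes
multiplicity 1 to C·Hess(C), and the number of distinct inflection
points is 3d(d-2).
Inflection points = 3*10*(10-2) = 3*10*8 = 240

240


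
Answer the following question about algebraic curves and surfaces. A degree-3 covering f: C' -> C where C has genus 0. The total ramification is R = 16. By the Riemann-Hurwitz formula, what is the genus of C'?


Riemann-Hurwitz formula: 2g' - 2 = d(2g - 2) + R
Given: d = 3, g = 0, R = 16
2g' - 2 = 3*(2*0 - 2) + 16
2g' - 2 = 3*(-2) + 16
2g' - 2 = -6 + 16 = 10
2g' = 12
g' = 6

6


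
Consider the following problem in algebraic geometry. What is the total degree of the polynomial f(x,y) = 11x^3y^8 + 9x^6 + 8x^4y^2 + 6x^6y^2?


Examine each term for its total degree (sum of exponents).
  Term '11x^3y^8' has total degree 3+8 = 11.
  Term '9x^6' has total degree 6+0 = 6.
  Term '8x^4y^2' has total degree 4+2 = 6.
  Term '6x^6y^2' has total degree 6+2 = 8.
The maximum total degree among all terms is 11.

11


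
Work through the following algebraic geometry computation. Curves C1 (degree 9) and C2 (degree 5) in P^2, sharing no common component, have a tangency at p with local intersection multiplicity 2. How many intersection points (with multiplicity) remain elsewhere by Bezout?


By Bezout's theorem, the total intersection number is d1 * d2.
Total = 9 * 5 = 45
Intersection multiplicity at p = 2
Remaining intersections = 45 - 2 = 43

43


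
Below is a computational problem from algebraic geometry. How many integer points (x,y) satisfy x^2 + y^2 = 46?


Systematically check integer values of x where x^2 <= 46.
For each valid x, check if 46 - x^2 is a perfect square.
Total integer solutions found: 0

0


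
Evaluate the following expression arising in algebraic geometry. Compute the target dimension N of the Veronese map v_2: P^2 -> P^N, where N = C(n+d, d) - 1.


The Veronese embedding v_d: P^n -> P^N maps each point to all
degree-d monomials in n+1 homogeneous coordinates.
N = C(n+d, d) - 1
N = C(2+2, 2) - 1
N = C(4, 2) - 1
C(4, 2) = 6
N = 6 - 1 = 5

5


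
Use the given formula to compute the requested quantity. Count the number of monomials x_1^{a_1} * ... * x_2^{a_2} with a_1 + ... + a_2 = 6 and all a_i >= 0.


The number of degree-6 monomials in 2 variables is C(d+n-1, n-1).
= C(6+2-1, 2-1) = C(7, 1)
= 7

7
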